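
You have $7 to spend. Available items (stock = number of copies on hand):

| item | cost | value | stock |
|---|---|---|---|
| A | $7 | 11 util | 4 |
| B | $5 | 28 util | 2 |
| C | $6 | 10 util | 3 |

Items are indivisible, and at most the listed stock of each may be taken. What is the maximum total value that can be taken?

Top feasible selections:
- 1×B: cost 5, value 28
- 1×A: cost 7, value 11
Best: 28 util.

28 util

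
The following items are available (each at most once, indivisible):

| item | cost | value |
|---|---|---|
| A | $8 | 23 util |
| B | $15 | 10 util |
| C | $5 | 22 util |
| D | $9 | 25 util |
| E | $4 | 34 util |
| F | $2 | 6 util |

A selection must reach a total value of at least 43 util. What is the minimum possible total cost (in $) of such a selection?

Subsets with value ≥ 43, sorted by total cost:
- C+E: cost 9, value 56
- C+E+F: cost 11, value 62
- A+E: cost 12, value 57
Minimum cost: 9 $.

9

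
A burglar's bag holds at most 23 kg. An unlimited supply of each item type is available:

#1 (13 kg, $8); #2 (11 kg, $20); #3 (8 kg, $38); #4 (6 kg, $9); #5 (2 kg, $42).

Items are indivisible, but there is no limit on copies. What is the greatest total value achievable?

Best value-per-unit is #5 at 42/2, and filling with it alone uses weight 11×2=22. No mix of the others beats 11×42 = 462.

$462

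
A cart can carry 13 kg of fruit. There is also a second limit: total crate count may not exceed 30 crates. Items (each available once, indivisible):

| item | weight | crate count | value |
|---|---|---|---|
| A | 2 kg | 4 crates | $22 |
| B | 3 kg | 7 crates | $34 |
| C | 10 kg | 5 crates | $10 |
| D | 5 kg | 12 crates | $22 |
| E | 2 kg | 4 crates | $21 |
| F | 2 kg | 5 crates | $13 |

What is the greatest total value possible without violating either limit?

Feasible sets respecting both limits:
- A+B+D+E: weight 12, crate count 27, value 99
- A+B+D+F: weight 12, crate count 28, value 91
- A+B+E+F: weight 9, crate count 20, value 90
Best: $99.

$99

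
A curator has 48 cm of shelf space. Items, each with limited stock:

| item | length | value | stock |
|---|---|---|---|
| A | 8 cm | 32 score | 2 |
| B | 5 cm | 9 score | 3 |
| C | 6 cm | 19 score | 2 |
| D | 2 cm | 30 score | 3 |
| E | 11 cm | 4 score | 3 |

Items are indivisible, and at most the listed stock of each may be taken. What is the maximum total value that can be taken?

210 score

Top feasible selections:
- 2×A + 2×B + 2×C + 3×D: length 44, value 210
- 2×A + 1×B + 2×C + 3×D: length 39, value 201
- 2×A + 3×B + 1×C + 3×D: length 43, value 200
- 2×A + 2×C + 3×D + 1×E: length 45, value 196
Best: 210 score.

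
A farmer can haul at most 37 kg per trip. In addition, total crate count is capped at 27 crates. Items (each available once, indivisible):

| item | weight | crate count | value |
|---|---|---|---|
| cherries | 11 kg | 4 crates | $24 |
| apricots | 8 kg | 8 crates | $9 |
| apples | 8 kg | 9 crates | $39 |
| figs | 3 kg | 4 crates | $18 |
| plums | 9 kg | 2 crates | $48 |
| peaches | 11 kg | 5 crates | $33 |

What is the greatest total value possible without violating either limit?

Feasible sets respecting both limits:
- apples+figs+plums+peaches: weight 31, crate count 20, value 138
- cherries+apples+figs+plums: weight 31, crate count 19, value 129
- apricots+apples+plums+peaches: weight 36, crate count 24, value 129
- cherries+figs+plums+peaches: weight 34, crate count 15, value 123
Best: $138.

$138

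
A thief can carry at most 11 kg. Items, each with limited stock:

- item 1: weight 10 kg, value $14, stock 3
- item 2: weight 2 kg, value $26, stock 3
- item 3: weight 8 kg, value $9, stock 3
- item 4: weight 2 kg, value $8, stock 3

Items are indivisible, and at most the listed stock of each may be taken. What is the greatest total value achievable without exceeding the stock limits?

$94

Best selections within weight 11 and stock limits:
- 3×item 2 + 2×item 4: weight 10, value 94
- 3×item 2 + 1×item 4: weight 8, value 86
- 3×item 2: weight 6, value 78
- 2×item 2 + 3×item 4: weight 10, value 76
Best: $94.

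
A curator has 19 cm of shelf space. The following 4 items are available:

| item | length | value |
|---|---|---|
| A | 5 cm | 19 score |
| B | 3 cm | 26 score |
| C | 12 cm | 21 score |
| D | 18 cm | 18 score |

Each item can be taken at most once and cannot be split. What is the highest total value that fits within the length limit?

47 score

This is a 0/1 knapsack; check combinations near the capacity.
- B+C: length 3+12=15, value 26+21=47
- A+B: length 5+3=8, value 19+26=45
- A+C: length 5+12=17, value 19+21=40
Best: 47 score.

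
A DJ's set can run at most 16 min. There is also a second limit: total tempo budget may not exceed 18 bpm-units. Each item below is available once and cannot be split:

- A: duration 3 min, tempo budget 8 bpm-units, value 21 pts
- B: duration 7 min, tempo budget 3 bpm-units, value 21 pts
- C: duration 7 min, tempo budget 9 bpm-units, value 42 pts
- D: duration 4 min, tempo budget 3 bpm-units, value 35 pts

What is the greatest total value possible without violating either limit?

Feasible sets respecting both limits:
- A+B+D: duration 14, tempo budget 14, value 77
- C+D: duration 11, tempo budget 12, value 77
- A+C: duration 10, tempo budget 17, value 63
Best: 77 pts.

77 pts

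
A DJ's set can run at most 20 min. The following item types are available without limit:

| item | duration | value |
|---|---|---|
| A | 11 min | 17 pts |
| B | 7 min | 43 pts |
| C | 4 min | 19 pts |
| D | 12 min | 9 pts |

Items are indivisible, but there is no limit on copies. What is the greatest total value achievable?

105 pts

Best value-per-unit is B at 43/7; filling with it alone gives 2×43 = 86.
Optimal mix: 2×B + 1×C → duration 18, value 105.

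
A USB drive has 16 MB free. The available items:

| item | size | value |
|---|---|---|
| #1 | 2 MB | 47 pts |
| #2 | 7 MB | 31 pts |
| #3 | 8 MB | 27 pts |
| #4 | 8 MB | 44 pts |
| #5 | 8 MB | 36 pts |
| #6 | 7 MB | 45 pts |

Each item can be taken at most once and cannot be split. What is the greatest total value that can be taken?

Check high-value combinations within 16 MB:
- #1+#2+#6: size 2+7+7=16, value 47+31+45=123
- #1+#6: size 2+7=9, value 47+45=92
- #1+#4: size 2+8=10, value 47+44=91
- #4+#6: size 8+7=15, value 44+45=89
- #1+#5: size 2+8=10, value 47+36=83
Best: 123 pts.

123 pts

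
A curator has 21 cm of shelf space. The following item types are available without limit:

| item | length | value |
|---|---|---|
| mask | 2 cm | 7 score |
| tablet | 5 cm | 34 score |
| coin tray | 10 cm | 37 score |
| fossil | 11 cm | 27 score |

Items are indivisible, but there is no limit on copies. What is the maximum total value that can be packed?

Best value-per-unit is tablet at 34/5, and filling with it alone uses length 4×5=20. No mix of the others beats 4×34 = 136.

136 score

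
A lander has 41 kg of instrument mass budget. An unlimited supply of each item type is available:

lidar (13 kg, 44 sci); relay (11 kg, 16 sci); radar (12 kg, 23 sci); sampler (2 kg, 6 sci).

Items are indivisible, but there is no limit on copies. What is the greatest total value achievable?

Best value-per-unit is lidar at 44/13; filling with it alone gives 3×44 = 132.
Optimal mix: 3×lidar + 1×sampler → mass 41, value 138.

138 sci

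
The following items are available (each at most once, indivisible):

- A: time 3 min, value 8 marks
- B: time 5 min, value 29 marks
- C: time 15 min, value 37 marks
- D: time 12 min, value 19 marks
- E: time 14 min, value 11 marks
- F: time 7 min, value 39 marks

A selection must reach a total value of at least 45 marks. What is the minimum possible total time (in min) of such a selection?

Subsets with value ≥ 45, sorted by total time:
- A+F: time 10, value 47
- B+F: time 12, value 68
- A+B+F: time 15, value 76
Minimum time: 10 min.

10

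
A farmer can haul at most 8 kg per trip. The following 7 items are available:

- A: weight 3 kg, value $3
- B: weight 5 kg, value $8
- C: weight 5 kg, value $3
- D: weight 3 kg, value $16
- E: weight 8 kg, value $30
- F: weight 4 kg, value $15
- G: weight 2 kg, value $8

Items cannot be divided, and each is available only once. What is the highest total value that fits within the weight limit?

Check high-value combinations within 8 kg:
- D+F: weight 3+4=7, value 16+15=31
- E: weight 8, value 30
- A+D+G: weight 3+3+2=8, value 3+16+8=27
- D+G: weight 3+2=5, value 16+8=24
Best: $31.

$31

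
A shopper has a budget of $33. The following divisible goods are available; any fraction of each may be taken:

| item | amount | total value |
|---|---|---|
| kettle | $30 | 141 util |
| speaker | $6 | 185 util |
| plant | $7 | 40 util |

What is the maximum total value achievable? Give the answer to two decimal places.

Take in order of value per unit:
- speaker (185/6 per unit): all 6 → value 185, running total 185.00
- plant (40/7 per unit): all 7 → value 40, running total 225.00
- kettle (141/30 per unit): 20 of 30 → value 20×141/30 = 94.0000, running total 319.00
Total 319.00.

319.00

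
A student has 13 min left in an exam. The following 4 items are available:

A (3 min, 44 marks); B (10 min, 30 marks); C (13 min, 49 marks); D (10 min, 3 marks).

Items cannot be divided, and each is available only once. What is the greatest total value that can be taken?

74 marks

Check high-value combinations within 13 min:
- A+B: time 3+10=13, value 44+30=74
- C: time 13, value 49
- A+D: time 3+10=13, value 44+3=47
- A: time 3, value 44
- B: time 10, value 30
Best: 74 marks.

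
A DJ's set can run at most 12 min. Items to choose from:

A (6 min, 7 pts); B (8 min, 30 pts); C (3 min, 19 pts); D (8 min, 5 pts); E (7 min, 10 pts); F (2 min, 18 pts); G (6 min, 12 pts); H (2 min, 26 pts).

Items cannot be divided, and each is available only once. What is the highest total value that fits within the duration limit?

Check high-value combinations within 12 min:
- B+F+H: duration 8+2+2=12, value 30+18+26=74
- C+F+H: duration 3+2+2=7, value 19+18+26=63
- C+G+H: duration 3+6+2=11, value 19+12+26=57
- B+H: duration 8+2=10, value 30+26=56
Best: 74 pts.

74 pts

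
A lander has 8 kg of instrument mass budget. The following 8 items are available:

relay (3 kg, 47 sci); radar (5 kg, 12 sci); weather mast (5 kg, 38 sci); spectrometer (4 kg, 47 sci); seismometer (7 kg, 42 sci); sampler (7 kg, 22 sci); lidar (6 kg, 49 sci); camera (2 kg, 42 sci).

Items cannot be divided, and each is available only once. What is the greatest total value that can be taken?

94 sci

Check high-value combinations within 8 kg:
- relay+spectrometer: mass 3+4=7, value 47+47=94
- lidar+camera: mass 6+2=8, value 49+42=91
- relay+camera: mass 3+2=5, value 47+42=89
- spectrometer+camera: mass 4+2=6, value 47+42=89
Best: 94 sci.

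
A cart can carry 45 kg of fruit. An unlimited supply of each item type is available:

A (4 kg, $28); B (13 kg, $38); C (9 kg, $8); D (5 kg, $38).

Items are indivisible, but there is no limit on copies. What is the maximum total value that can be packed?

$342

Best value-per-unit is D at 38/5, and filling with it alone uses weight 9×5=45. No mix of the others beats 9×38 = 342.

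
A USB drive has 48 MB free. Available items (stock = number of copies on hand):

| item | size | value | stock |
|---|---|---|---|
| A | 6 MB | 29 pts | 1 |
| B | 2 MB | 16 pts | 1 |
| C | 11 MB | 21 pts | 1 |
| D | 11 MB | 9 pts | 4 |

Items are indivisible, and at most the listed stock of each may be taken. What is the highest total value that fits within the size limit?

84 pts

Top feasible selections:
- 1×A + 1×B + 1×C + 2×D: size 41, value 84
- 1×A + 1×B + 1×C + 1×D: size 30, value 75
Best: 84 pts.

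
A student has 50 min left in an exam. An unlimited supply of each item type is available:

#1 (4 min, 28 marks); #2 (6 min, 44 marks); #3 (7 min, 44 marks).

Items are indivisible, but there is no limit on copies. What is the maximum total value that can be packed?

Best value-per-unit is #2 at 44/6; filling with it alone gives 8×44 = 352.
Optimal mix: 2×#1 + 7×#2 → time 50, value 364.

364 marks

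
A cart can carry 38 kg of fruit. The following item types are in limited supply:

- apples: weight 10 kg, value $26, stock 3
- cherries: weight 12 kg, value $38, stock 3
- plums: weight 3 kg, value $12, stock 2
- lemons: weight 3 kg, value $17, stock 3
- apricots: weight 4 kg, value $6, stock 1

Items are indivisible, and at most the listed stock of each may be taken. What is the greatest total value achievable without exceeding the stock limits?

$139

Best selections within weight 38 and stock limits:
- 2×cherries + 1×plums + 3×lemons: weight 36, value 139
- 1×apples + 1×cherries + 2×plums + 3×lemons: weight 37, value 139
- 2×cherries + 2×plums + 2×lemons: weight 36, value 134
Best: $139.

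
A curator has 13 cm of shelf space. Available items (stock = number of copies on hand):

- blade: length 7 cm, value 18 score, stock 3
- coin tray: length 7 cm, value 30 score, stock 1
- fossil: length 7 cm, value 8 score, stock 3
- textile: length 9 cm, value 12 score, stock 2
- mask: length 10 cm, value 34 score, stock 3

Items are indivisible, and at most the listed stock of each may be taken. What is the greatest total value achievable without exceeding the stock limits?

34 score

Top feasible selections:
- 1×mask: length 10, value 34
- 1×coin tray: length 7, value 30
- 1×blade: length 7, value 18
Best: 34 score.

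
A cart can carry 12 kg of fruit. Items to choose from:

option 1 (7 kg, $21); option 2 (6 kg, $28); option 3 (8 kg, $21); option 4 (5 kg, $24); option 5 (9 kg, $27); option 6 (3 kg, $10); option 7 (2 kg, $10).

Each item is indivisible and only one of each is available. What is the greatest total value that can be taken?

Check high-value combinations within 12 kg:
- option 2+option 4: weight 6+5=11, value 28+24=52
- option 2+option 6+option 7: weight 6+3+2=11, value 28+10+10=48
- option 1+option 4: weight 7+5=12, value 21+24=45
- option 4+option 6+option 7: weight 5+3+2=10, value 24+10+10=44
Best: $52.

$52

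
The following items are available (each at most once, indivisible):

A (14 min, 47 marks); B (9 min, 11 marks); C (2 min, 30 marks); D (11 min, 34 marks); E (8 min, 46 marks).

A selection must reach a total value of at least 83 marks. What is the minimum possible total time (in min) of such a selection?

19

Subsets with value ≥ 83, sorted by total time:
- B+C+E: time 19, value 87
- C+D+E: time 21, value 110
Minimum time: 19 min.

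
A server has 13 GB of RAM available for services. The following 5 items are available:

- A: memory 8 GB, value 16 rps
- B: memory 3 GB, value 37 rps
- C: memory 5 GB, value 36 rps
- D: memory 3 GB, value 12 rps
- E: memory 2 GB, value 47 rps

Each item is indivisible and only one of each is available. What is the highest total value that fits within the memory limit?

132 rps

Check high-value combinations within 13 GB:
- B+C+D+E: memory 3+5+3+2=13, value 37+36+12+47=132
- B+C+E: memory 3+5+2=10, value 37+36+47=120
- A+B+E: memory 8+3+2=13, value 16+37+47=100
- B+D+E: memory 3+3+2=8, value 37+12+47=96
- C+D+E: memory 5+3+2=10, value 36+12+47=95
Best: 132 rps.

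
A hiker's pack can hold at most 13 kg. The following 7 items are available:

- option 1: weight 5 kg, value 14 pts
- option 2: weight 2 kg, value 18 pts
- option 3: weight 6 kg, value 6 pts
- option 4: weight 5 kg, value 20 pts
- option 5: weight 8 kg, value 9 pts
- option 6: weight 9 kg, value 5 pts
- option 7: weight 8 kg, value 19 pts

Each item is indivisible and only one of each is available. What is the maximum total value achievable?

This is a 0/1 knapsack; check combinations near the capacity.
- option 1+option 2+option 4: weight 5+2+5=12, value 14+18+20=52
- option 2+option 3+option 4: weight 2+6+5=13, value 18+6+20=44
- option 4+option 7: weight 5+8=13, value 20+19=39
Best: 52 pts.

52 pts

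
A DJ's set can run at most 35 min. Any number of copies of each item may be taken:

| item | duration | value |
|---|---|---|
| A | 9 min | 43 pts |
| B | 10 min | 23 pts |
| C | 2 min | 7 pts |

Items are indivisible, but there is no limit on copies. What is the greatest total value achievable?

Best value-per-unit is A at 43/9; filling with it alone gives 3×43 = 129.
Optimal mix: 3×A + 4×C → duration 35, value 157.

157 pts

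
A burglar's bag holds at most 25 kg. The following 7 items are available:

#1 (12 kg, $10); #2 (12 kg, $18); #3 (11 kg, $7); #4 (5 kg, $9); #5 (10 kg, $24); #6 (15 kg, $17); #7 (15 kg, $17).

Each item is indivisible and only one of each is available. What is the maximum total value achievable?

$42

Check high-value combinations within 25 kg:
- #2+#5: weight 12+10=22, value 18+24=42
- #5+#6: weight 10+15=25, value 24+17=41
- #5+#7: weight 10+15=25, value 24+17=41
Best: $42.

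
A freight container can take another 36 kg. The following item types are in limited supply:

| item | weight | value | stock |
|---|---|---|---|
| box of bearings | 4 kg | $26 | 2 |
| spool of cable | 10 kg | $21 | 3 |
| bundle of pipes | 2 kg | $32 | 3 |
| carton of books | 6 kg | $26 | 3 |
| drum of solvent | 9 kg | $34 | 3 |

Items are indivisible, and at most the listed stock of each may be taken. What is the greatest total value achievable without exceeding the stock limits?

$234

Best selections within weight 36 and stock limits:
- 2×box of bearings + 3×bundle of pipes + 2×carton of books + 1×drum of solvent: weight 35, value 234
- 2×box of bearings + 3×bundle of pipes + 3×carton of books: weight 32, value 226
Best: $234.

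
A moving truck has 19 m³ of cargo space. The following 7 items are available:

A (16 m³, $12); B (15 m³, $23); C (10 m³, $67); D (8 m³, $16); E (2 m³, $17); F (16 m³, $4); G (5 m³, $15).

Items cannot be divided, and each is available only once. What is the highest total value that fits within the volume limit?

$99

Check high-value combinations within 19 m³:
- C+E+G: volume 10+2+5=17, value 67+17+15=99
- C+E: volume 10+2=12, value 67+17=84
- C+D: volume 10+8=18, value 67+16=83
Best: $99.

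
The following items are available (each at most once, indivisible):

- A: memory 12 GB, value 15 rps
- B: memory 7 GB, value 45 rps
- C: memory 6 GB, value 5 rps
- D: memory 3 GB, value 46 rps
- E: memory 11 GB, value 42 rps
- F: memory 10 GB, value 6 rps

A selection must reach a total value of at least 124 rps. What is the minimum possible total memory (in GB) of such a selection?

21

Subsets with value ≥ 124, sorted by total memory:
- B+D+E: memory 21, value 133
- B+C+D+E: memory 27, value 138
- B+D+E+F: memory 31, value 139
Minimum memory: 21 GB.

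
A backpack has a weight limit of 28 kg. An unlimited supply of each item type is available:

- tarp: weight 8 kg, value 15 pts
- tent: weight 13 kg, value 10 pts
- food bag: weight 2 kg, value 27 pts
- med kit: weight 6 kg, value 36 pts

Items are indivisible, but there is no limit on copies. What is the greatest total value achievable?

378 pts

Best value-per-unit is food bag at 27/2, and filling with it alone uses weight 14×2=28. No mix of the others beats 14×27 = 378.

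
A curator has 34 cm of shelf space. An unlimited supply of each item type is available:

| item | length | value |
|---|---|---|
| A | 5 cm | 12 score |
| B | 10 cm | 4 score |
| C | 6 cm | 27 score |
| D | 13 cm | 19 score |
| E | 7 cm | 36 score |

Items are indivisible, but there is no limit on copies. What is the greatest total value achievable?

171 score

Best value-per-unit is E at 36/7; filling with it alone gives 4×36 = 144.
Optimal mix: 1×C + 4×E → length 34, value 171.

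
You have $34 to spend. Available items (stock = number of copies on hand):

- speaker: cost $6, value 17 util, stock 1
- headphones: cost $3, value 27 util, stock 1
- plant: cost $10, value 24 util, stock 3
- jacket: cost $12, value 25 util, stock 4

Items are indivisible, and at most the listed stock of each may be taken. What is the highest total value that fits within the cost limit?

99 util

Best selections within cost 34 and stock limits:
- 1×headphones + 3×plant: cost 33, value 99
- 1×speaker + 1×headphones + 2×jacket: cost 33, value 94
- 1×speaker + 1×headphones + 1×plant + 1×jacket: cost 31, value 93
- 1×speaker + 1×headphones + 2×plant: cost 29, value 92
Best: 99 util.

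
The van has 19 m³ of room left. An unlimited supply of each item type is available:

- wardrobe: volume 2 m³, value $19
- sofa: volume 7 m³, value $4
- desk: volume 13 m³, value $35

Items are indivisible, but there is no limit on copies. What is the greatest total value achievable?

Best value-per-unit is wardrobe at 19/2, and filling with it alone uses volume 9×2=18. No mix of the others beats 9×19 = 171.

$171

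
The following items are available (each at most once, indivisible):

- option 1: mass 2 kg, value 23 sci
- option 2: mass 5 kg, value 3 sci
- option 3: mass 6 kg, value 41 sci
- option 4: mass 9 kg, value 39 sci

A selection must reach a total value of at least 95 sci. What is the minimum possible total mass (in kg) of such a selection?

17

Subsets with value ≥ 95, sorted by total mass:
- option 1+option 3+option 4: mass 17, value 103
- option 1+option 2+option 3+option 4: mass 22, value 106
Minimum mass: 17 kg.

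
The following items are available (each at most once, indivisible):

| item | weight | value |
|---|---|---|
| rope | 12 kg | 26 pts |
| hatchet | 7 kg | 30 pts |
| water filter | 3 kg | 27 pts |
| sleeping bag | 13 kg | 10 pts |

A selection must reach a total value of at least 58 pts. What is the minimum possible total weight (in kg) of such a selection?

Subsets with value ≥ 58, sorted by total weight:
- rope+hatchet+water filter: weight 22, value 83
- hatchet+water filter+sleeping bag: weight 23, value 67
- rope+water filter+sleeping bag: weight 28, value 63
- rope+hatchet+sleeping bag: weight 32, value 66
Minimum weight: 22 kg.

22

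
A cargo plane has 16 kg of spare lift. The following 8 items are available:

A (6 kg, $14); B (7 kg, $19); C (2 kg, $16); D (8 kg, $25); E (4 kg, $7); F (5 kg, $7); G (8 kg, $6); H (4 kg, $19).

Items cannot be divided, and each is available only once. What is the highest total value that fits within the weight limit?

Check high-value combinations within 16 kg:
- C+D+H: weight 2+8+4=14, value 16+25+19=60
- A+C+E+H: weight 6+2+4+4=16, value 14+16+7+19=56
- A+C+D: weight 6+2+8=16, value 14+16+25=55
Best: $60.

$60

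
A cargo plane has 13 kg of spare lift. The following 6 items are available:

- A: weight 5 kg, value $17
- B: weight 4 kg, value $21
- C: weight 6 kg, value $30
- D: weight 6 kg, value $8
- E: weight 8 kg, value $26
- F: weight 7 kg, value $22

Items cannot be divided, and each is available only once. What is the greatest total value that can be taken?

Check high-value combinations within 13 kg:
- C+F: weight 6+7=13, value 30+22=52
- B+C: weight 4+6=10, value 21+30=51
- A+C: weight 5+6=11, value 17+30=47
Best: $52.

$52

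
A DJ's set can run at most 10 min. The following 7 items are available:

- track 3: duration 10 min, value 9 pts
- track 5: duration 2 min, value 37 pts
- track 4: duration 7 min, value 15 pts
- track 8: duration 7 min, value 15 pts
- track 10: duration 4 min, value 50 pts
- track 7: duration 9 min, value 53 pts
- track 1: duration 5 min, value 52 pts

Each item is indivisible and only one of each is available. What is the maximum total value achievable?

102 pts

This is a 0/1 knapsack; check combinations near the capacity.
- track 10+track 1: duration 4+5=9, value 50+52=102
- track 5+track 1: duration 2+5=7, value 37+52=89
- track 5+track 10: duration 2+4=6, value 37+50=87
Best: 102 pts.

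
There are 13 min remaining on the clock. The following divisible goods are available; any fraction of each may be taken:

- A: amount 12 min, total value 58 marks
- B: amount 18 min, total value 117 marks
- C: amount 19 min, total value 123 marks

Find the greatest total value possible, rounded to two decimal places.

Take in order of value per unit:
- B (117/18 per unit): 13 of 18 → value 13×117/18 = 84.5000, running total 84.50
Total 84.50.

84.50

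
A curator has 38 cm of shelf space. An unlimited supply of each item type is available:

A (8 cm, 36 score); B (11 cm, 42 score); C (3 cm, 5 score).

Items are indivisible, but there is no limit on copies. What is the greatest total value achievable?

Best value-per-unit is A at 36/8; filling with it alone gives 4×36 = 144.
Optimal mix: 2×A + 2×B → length 38, value 156.

156 score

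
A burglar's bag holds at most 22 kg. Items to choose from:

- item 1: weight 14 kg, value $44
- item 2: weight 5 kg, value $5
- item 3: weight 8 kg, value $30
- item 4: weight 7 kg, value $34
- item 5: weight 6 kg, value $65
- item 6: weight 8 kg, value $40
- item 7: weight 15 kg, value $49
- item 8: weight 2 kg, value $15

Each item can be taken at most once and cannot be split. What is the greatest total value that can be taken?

$139

Check high-value combinations within 22 kg:
- item 4+item 5+item 6: weight 7+6+8=21, value 34+65+40=139
- item 3+item 5+item 6: weight 8+6+8=22, value 30+65+40=135
- item 3+item 4+item 5: weight 8+7+6=21, value 30+34+65=129
- item 2+item 5+item 6+item 8: weight 5+6+8+2=21, value 5+65+40+15=125
- item 1+item 5+item 8: weight 14+6+2=22, value 44+65+15=124
Best: $139.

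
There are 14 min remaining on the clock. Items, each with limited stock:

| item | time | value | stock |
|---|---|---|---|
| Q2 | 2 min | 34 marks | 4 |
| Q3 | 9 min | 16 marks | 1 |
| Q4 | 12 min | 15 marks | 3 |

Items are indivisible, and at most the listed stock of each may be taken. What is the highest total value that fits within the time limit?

136 marks

Top feasible selections:
- 4×Q2: time 8, value 136
- 3×Q2: time 6, value 102
- 2×Q2 + 1×Q3: time 13, value 84
- 2×Q2: time 4, value 68
Best: 136 marks.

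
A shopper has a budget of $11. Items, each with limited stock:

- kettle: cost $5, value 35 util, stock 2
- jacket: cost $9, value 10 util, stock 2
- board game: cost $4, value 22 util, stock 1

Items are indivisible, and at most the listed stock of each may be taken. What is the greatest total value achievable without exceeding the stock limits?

70 util

Best selections within cost 11 and stock limits:
- 2×kettle: cost 10, value 70
- 1×kettle + 1×board game: cost 9, value 57
- 1×kettle: cost 5, value 35
- 1×board game: cost 4, value 22
Best: 70 util.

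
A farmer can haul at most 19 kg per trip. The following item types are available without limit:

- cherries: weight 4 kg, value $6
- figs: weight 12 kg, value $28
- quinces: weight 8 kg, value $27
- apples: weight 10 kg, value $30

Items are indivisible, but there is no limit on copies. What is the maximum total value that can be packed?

$57

Best value-per-unit is quinces at 27/8; filling with it alone gives 2×27 = 54.
Optimal mix: 1×quinces + 1×apples → weight 18, value 57.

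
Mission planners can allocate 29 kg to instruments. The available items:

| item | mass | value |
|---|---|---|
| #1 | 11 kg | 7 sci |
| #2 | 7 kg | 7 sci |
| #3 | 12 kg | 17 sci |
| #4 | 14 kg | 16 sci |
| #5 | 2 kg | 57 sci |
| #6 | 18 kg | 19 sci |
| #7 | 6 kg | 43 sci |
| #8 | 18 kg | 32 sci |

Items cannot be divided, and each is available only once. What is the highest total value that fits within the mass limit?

132 sci

Check high-value combinations within 29 kg:
- #5+#7+#8: mass 2+6+18=26, value 57+43+32=132
- #2+#3+#5+#7: mass 7+12+2+6=27, value 7+17+57+43=124
- #2+#4+#5+#7: mass 7+14+2+6=29, value 7+16+57+43=123
- #5+#6+#7: mass 2+18+6=26, value 57+19+43=119
Best: 132 sci.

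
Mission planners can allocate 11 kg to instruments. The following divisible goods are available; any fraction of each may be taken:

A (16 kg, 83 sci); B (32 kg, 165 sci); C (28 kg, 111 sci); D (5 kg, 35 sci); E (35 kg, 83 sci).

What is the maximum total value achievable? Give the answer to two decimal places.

Take in order of value per unit:
- D (35/5 per unit): all 5 → value 35, running total 35.00
- A (83/16 per unit): 6 of 16 → value 6×83/16 = 31.1250, running total 66.13
Total 66.13.

66.13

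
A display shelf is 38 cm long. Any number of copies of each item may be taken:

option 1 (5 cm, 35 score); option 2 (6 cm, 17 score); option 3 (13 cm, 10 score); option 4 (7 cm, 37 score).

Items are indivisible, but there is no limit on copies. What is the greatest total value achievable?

247 score

Best value-per-unit is option 1 at 35/5; filling with it alone gives 7×35 = 245.
Optimal mix: 6×option 1 + 1×option 4 → length 37, value 247.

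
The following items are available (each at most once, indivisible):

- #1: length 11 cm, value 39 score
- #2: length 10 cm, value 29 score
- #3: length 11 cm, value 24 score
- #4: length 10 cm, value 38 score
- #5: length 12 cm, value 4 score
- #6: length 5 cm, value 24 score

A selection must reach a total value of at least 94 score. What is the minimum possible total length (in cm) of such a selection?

26

Subsets with value ≥ 94, sorted by total length:
- #1+#4+#6: length 26, value 101
- #1+#2+#4: length 31, value 106
- #1+#3+#4: length 32, value 101
Minimum length: 26 cm.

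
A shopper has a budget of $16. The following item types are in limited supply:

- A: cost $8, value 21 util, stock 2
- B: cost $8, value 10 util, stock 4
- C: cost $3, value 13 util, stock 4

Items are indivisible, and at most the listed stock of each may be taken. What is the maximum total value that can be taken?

52 util

Top feasible selections:
- 4×C: cost 12, value 52
- 1×A + 2×C: cost 14, value 47
- 2×A: cost 16, value 42
Best: 52 util.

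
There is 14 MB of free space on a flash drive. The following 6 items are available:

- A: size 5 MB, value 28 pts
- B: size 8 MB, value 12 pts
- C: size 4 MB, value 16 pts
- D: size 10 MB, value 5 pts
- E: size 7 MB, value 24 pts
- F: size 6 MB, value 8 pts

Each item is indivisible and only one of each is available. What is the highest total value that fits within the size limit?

52 pts

Check high-value combinations within 14 MB:
- A+E: size 5+7=12, value 28+24=52
- A+C: size 5+4=9, value 28+16=44
- C+E: size 4+7=11, value 16+24=40
Best: 52 pts.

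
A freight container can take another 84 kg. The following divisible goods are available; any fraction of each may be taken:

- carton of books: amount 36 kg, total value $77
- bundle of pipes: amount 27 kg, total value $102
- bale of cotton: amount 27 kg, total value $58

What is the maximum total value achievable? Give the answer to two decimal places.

Take in order of value per unit:
- bundle of pipes (102/27 per unit): all 27 → value 102, running total 102.00
- bale of cotton (58/27 per unit): all 27 → value 58, running total 160.00
- carton of books (77/36 per unit): 30 of 36 → value 30×77/36 = 64.1667, running total 224.17
Total 224.17.

224.17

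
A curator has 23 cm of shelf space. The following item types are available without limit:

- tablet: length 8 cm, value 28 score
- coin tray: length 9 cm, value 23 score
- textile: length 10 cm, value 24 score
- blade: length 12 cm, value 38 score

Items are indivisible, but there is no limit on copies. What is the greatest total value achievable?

Best value-per-unit is tablet at 28/8; filling with it alone gives 2×28 = 56.
Optimal mix: 1×tablet + 1×blade → length 20, value 66.

66 score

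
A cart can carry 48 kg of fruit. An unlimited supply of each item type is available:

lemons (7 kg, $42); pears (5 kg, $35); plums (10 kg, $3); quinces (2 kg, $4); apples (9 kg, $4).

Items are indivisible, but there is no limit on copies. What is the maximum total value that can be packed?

$322

Best value-per-unit is pears at 35/5; filling with it alone gives 9×35 = 315.
Optimal mix: 1×lemons + 8×pears → weight 47, value 322.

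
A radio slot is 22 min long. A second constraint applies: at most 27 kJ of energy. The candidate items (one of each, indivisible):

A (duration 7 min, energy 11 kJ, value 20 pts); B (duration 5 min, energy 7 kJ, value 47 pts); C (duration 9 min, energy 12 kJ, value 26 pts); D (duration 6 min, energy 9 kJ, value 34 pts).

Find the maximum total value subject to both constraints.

Feasible sets respecting both limits:
- A+B+D: duration 18, energy 27, value 101
- B+D: duration 11, energy 16, value 81
- B+C: duration 14, energy 19, value 73
- A+B: duration 12, energy 18, value 67
Best: 101 pts.

101 pts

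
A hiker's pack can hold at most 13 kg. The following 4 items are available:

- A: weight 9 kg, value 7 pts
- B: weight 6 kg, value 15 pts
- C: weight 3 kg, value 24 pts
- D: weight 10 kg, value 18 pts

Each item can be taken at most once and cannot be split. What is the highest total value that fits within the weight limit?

Check high-value combinations within 13 kg:
- C+D: weight 3+10=13, value 24+18=42
- B+C: weight 6+3=9, value 15+24=39
- A+C: weight 9+3=12, value 7+24=31
Best: 42 pts.

42 pts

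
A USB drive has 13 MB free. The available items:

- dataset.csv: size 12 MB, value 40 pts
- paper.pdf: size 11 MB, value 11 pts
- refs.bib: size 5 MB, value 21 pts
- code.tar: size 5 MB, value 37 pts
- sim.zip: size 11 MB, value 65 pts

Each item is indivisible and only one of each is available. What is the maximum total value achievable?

65 pts

Check high-value combinations within 13 MB:
- sim.zip: size 11, value 65
- refs.bib+code.tar: size 5+5=10, value 21+37=58
- dataset.csv: size 12, value 40
Best: 65 pts.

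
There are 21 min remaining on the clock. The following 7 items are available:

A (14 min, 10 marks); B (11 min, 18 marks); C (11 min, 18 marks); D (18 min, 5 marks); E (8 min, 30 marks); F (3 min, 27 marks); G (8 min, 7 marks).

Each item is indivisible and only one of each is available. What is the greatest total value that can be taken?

64 marks

Check high-value combinations within 21 min:
- E+F+G: time 8+3+8=19, value 30+27+7=64
- E+F: time 8+3=11, value 30+27=57
- B+E: time 11+8=19, value 18+30=48
Best: 64 marks.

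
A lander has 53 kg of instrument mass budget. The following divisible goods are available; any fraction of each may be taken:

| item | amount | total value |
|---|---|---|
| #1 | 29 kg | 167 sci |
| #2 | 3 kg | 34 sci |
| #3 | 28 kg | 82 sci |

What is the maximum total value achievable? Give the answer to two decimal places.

262.50

Take in order of value per unit:
- #2 (34/3 per unit): all 3 → value 34, running total 34.00
- #1 (167/29 per unit): all 29 → value 167, running total 201.00
- #3 (82/28 per unit): 21 of 28 → value 21×82/28 = 61.5000, running total 262.50
Total 262.50.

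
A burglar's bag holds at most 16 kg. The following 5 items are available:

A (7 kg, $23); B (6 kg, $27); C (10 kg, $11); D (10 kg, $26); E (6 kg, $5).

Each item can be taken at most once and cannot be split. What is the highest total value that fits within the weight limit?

$53

Check high-value combinations within 16 kg:
- B+D: weight 6+10=16, value 27+26=53
- A+B: weight 7+6=13, value 23+27=50
- B+C: weight 6+10=16, value 27+11=38
- B+E: weight 6+6=12, value 27+5=32
Best: $53.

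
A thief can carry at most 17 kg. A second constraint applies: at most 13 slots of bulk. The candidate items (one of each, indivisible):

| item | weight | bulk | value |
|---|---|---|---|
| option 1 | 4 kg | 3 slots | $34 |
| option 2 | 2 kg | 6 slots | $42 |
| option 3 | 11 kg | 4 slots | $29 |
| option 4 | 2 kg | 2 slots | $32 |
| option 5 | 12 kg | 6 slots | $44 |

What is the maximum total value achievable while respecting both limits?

$108

Feasible sets respecting both limits:
- option 1+option 2+option 4: weight 8, bulk 11, value 108
- option 1+option 2+option 3: weight 17, bulk 13, value 105
- option 2+option 3+option 4: weight 15, bulk 12, value 103
- option 1+option 3+option 4: weight 17, bulk 9, value 95
Best: $108.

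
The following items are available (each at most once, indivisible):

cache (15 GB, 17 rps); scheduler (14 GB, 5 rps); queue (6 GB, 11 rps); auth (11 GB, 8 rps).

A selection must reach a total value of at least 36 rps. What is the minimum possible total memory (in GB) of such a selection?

Subsets with value ≥ 36, sorted by total memory:
- cache+queue+auth: memory 32, value 36
- cache+scheduler+queue+auth: memory 46, value 41
Minimum memory: 32 GB.

32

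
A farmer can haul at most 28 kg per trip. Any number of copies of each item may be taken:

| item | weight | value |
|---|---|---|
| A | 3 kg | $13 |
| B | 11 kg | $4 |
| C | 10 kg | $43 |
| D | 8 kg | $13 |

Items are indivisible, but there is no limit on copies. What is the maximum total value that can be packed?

Best value-per-unit is A at 13/3; filling with it alone gives 9×13 = 117.
Optimal mix: 6×A + 1×C → weight 28, value 121.

$121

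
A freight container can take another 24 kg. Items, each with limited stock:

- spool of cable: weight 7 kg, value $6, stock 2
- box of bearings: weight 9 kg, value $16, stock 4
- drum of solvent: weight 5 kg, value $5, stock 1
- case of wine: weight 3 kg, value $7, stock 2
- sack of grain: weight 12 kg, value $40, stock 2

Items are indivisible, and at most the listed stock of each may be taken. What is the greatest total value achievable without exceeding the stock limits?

$80

Best selections within weight 24 and stock limits:
- 2×sack of grain: weight 24, value 80
- 1×box of bearings + 1×case of wine + 1×sack of grain: weight 24, value 63
- 1×drum of solvent + 2×case of wine + 1×sack of grain: weight 23, value 59
Best: $80.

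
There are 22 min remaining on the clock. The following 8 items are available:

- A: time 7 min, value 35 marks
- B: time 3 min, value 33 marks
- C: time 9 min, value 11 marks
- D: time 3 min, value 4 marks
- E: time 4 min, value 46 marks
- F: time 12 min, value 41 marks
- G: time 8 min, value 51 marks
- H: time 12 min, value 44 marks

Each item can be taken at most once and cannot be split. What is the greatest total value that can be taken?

Check high-value combinations within 22 min:
- A+B+E+G: time 7+3+4+8=22, value 35+33+46+51=165
- A+D+E+G: time 7+3+4+8=22, value 35+4+46+51=136
- B+D+E+G: time 3+3+4+8=18, value 33+4+46+51=134
- A+E+G: time 7+4+8=19, value 35+46+51=132
Best: 165 marks.

165 marks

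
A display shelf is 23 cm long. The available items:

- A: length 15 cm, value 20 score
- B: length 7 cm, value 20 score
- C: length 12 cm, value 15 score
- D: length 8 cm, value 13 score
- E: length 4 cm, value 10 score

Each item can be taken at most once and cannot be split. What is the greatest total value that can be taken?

Check high-value combinations within 23 cm:
- B+C+E: length 7+12+4=23, value 20+15+10=45
- B+D+E: length 7+8+4=19, value 20+13+10=43
- A+B: length 15+7=22, value 20+20=40
- B+C: length 7+12=19, value 20+15=35
- B+D: length 7+8=15, value 20+13=33
Best: 45 score.

45 score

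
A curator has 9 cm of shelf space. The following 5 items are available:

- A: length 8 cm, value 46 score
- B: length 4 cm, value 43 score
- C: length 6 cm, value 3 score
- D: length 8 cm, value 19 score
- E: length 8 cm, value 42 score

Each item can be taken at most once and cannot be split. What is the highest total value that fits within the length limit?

46 score

Check high-value combinations within 9 cm:
- A: length 8, value 46
- B: length 4, value 43
- E: length 8, value 42
- D: length 8, value 19
- C: length 6, value 3
Best: 46 score.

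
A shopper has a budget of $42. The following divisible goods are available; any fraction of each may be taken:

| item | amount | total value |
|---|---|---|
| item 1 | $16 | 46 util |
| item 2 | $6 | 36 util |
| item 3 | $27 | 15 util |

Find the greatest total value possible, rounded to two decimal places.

Take in order of value per unit:
- item 2 (36/6 per unit): all 6 → value 36, running total 36.00
- item 1 (46/16 per unit): all 16 → value 46, running total 82.00
- item 3 (15/27 per unit): 20 of 27 → value 20×15/27 = 11.1111, running total 93.11
Total 93.11.

93.11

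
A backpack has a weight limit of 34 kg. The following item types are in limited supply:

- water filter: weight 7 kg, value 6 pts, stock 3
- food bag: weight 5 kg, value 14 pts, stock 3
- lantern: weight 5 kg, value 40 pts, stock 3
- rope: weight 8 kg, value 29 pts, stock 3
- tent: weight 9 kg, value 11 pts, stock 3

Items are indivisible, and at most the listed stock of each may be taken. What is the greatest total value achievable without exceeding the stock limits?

Best selections within weight 34 and stock limits:
- 3×lantern + 2×rope: weight 31, value 178
- 2×food bag + 3×lantern + 1×rope: weight 33, value 177
Best: 178 pts.

178 pts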